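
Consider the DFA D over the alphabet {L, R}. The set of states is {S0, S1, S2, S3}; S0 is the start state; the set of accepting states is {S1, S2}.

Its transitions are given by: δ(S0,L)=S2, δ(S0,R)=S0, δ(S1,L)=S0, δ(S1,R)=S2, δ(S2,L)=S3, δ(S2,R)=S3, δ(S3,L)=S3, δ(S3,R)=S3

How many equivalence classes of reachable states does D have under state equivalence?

First remove the unreachable states {S1}; 3 states remain.
P0 = {S2} | {S0,S3}.
Refine {S0,S3} on symbol L: members go to different blocks, giving {S0} and {S3}.
No further refinement is possible. Final partition (3 blocks): {S2} | {S0} | {S3}.

3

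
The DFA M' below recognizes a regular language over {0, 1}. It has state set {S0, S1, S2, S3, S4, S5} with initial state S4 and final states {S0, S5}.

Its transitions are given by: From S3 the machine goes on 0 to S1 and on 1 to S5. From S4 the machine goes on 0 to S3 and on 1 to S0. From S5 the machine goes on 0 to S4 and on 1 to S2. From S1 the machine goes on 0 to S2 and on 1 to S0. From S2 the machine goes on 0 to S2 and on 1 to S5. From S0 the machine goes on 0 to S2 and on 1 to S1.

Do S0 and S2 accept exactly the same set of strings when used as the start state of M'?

No

All states are reachable from the start state.
Start with accepting vs non-accepting: {S0,S5} | {S1,S2,S3,S4}.
No further refinement is possible. Final partition (2 blocks): {S0,S5} | {S1,S2,S3,S4}.
S0 and S2 end up in different blocks, so they are distinguishable. For instance, the string 'ε' is accepted from only S0.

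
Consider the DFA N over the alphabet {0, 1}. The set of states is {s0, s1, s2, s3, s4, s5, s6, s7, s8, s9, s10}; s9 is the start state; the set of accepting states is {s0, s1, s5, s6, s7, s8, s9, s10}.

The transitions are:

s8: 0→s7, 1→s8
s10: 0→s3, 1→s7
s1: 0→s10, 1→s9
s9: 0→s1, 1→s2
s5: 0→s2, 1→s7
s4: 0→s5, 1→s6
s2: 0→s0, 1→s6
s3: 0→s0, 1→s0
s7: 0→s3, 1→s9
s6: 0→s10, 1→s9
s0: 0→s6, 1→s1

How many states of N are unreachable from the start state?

3

BFS from s9 reaches {s0, s1, s2, s3, s6, s7, s9, s10}; the 3 state(s) s4, s5, s8 are never visited.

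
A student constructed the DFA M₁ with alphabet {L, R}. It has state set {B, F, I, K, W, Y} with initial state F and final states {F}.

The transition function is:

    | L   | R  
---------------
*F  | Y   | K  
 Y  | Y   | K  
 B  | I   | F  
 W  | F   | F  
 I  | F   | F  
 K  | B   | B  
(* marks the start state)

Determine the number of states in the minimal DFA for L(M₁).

Reachable states from the start: {B,F,I,K,Y}. Unreachable: {W} — drop them.
Start with accepting vs non-accepting: {F} | {B,I,K,Y}.
Split {B,I,K,Y} by δ(·,L) → {B,K,Y} and {I}.
On input L, block {B,K,Y} splits into {K,Y} and {B}.
Split {K,Y} by δ(·,L) → {Y} and {K}.
Stable partition: {F} | {Y} | {I} | {B} | {K} — 5 equivalence classes.

5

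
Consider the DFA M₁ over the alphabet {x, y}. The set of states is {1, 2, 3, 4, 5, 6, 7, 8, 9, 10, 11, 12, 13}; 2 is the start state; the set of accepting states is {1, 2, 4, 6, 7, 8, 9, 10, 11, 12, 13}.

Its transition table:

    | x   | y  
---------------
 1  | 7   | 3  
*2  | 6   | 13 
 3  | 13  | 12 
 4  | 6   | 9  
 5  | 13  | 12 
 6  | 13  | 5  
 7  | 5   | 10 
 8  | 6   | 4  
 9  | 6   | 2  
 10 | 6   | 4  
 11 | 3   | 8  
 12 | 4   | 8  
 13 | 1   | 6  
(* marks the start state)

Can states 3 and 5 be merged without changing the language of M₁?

Yes

States {11} cannot be reached from the start state, so discard them.
P0 = {1,2,4,6,7,8,9,10,12,13} | {3,5}.
Split {1,2,4,6,7,8,9,10,12,13} by δ(·,x) → {1,2,4,6,8,9,10,12,13} and {7}.
On input x, block {1,2,4,6,8,9,10,12,13} splits into {2,4,6,8,9,10,12,13} and {1}.
Refine {2,4,6,8,9,10,12,13} on symbol x: members go to different blocks, giving {2,4,6,8,9,10,12} and {13}.
On input x, block {2,4,6,8,9,10,12} splits into {2,4,8,9,10,12} and {6}.
Refine {2,4,8,9,10,12} on symbol x: members go to different blocks, giving {2,4,8,9,10} and {12}.
On input y, block {2,4,8,9,10} splits into {4,8,9,10} and {2}.
On input y, block {4,8,9,10} splits into {4,8,10} and {9}.
Split {4,8,10} by δ(·,y) → {8,10} and {4}.
No further refinement is possible. Final partition (10 blocks): {8,10} | {3,5} | {7} | {1} | {13} | {6} | {12} | {2} | {9} | {4}.
3 and 5 lie in the same block of the stable partition, so they are equivalent — no string distinguishes them.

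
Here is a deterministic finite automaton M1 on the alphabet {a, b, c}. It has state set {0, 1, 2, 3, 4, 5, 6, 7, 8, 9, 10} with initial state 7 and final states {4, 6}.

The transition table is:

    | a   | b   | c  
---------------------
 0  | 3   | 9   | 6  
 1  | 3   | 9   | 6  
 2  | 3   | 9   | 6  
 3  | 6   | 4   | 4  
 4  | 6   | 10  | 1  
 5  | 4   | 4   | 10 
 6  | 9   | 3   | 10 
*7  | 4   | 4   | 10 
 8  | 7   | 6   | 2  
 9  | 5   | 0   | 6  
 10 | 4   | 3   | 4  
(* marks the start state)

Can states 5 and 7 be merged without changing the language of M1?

Reachable states from the start: {0,1,3,4,5,6,7,9,10}. Unreachable: {2,8} — drop them.
Initial partition by acceptance: {4,6} | {0,1,3,5,7,9,10}.
Split {4,6} by δ(·,a) → {4} and {6}.
On input a, block {0,1,3,5,7,9,10} splits into {0,1,9} and {5,7,10} and {3}.
Refine {0,1,9} on symbol a: members go to different blocks, giving {0,1} and {9}.
Refine {5,7,10} on symbol b: members go to different blocks, giving {5,7} and {10}.
No further refinement is possible. Final partition (7 blocks): {4} | {0,1} | {6} | {5,7} | {3} | {9} | {10}.
5 and 7 lie in the same block of the stable partition, so they are equivalent — no string distinguishes them.

Yes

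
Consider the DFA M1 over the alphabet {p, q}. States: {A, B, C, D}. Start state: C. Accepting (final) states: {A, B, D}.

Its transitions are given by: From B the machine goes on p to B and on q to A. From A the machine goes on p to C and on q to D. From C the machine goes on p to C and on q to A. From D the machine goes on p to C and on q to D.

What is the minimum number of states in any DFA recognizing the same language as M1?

2

Reachable states from the start: {A,C,D}. Unreachable: {B} — drop them.
Initial partition by acceptance: {A,D} | {C}.
No further refinement is possible. Final partition (2 blocks): {A,D} | {C}.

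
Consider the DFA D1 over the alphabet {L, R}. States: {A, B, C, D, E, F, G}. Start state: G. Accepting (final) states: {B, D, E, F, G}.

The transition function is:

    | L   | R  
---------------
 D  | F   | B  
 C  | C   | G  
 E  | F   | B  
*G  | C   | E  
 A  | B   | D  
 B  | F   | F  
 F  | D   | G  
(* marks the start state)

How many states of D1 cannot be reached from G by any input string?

1

No path from G leads to A; the other 6 states are all reachable.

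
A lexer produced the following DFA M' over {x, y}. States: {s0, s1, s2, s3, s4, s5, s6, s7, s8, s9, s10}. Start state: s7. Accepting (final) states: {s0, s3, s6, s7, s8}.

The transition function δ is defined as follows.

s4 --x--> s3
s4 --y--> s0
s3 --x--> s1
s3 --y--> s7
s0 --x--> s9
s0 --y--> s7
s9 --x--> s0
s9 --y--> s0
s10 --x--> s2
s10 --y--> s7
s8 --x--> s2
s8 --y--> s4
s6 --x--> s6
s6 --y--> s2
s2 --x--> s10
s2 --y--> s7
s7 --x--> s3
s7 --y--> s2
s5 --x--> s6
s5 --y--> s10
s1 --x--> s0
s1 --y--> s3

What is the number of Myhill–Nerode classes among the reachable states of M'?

4

States {s4,s5,s6,s8} cannot be reached from the start state, so discard them.
Start with accepting vs non-accepting: {s0,s3,s7} | {s1,s2,s9,s10}.
On input x, block {s0,s3,s7} splits into {s0,s3} and {s7}.
Split {s1,s2,s9,s10} by δ(·,x) → {s1,s9} and {s2,s10}.
The partition is now stable with 4 blocks: {s0,s3} | {s1,s9} | {s7} | {s2,s10}.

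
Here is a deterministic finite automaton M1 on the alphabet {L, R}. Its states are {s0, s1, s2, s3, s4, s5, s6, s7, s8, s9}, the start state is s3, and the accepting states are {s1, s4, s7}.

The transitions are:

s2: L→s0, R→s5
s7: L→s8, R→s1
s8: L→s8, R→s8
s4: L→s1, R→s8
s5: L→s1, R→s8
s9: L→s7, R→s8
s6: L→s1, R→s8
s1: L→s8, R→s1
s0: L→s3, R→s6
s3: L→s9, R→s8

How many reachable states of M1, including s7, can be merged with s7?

States {s0,s2,s4,s5,s6} cannot be reached from the start state, so discard them.
Initial partition by acceptance: {s1,s7} | {s3,s8,s9}.
Refine {s3,s8,s9} on symbol L: members go to different blocks, giving {s3,s8} and {s9}.
Split {s3,s8} by δ(·,L) → {s3} and {s8}.
Stable partition: {s1,s7} | {s3} | {s9} | {s8} — 4 equivalence classes.
The equivalence class containing s7 is {s1,s7}, of size 2.

2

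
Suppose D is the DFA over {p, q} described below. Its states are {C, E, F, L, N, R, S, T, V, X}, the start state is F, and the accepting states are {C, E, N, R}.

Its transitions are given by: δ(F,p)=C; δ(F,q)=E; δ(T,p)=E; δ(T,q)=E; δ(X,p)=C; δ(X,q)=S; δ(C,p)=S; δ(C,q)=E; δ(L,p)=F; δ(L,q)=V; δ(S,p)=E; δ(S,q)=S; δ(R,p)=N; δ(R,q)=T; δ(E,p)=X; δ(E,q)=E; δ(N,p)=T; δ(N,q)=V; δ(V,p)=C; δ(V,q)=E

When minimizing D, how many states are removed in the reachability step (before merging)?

5

BFS from F reaches {C, E, F, S, X}; the 5 state(s) L, N, R, T, V are never visited.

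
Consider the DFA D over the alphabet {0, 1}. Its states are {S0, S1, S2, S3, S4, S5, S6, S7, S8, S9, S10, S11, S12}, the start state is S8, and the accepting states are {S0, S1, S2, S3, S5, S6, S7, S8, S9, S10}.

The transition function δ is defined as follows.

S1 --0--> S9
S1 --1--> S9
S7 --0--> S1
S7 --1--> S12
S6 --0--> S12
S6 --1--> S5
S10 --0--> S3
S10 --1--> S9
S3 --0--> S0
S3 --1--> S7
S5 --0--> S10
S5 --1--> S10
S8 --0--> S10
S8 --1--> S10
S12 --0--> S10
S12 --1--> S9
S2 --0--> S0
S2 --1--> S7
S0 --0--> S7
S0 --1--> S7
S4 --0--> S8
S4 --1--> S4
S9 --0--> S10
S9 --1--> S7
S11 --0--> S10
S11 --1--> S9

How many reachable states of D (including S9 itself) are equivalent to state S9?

States {S2,S4,S5,S6,S11} cannot be reached from the start state, so discard them.
Initial partition by acceptance: {S0,S1,S3,S7,S8,S9,S10} | {S12}.
On input 1, block {S0,S1,S3,S7,S8,S9,S10} splits into {S0,S1,S3,S8,S9,S10} and {S7}.
Refine {S0,S1,S3,S8,S9,S10} on symbol 0: members go to different blocks, giving {S1,S3,S8,S9,S10} and {S0}.
Refine {S1,S3,S8,S9,S10} on symbol 0: members go to different blocks, giving {S1,S8,S9,S10} and {S3}.
On input 0, block {S1,S8,S9,S10} splits into {S1,S8,S9} and {S10}.
Refine {S1,S8,S9} on symbol 0: members go to different blocks, giving {S8,S9} and {S1}.
On input 1, block {S8,S9} splits into {S8} and {S9}.
No further refinement is possible. Final partition (8 blocks): {S8} | {S12} | {S7} | {S0} | {S3} | {S10} | {S1} | {S9}.
The equivalence class containing S9 is {S9}, of size 1.

1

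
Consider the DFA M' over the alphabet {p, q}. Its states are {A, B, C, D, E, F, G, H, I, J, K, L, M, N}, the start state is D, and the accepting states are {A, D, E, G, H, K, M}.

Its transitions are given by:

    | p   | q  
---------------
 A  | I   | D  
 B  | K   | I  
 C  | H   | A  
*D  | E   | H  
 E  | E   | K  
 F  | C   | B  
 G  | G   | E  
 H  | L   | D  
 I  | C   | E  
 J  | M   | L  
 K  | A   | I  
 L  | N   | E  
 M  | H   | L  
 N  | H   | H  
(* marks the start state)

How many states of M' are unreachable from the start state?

5

Starting at D and following transitions, the reachable set is {A, C, D, E, H, I, K, L, N}. That leaves B, F, G, J, M unreachable — 5 in total.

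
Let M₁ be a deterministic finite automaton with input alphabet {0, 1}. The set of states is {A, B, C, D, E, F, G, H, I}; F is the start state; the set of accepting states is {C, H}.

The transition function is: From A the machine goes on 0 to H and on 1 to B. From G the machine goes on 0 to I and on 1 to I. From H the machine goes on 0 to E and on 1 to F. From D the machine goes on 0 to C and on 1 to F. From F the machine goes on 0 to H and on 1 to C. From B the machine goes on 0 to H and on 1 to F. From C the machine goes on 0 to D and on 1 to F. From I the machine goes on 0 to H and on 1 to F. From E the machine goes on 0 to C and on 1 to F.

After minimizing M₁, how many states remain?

Reachable states from the start: {C,D,E,F,H}. Unreachable: {A,B,G,I} — drop them.
Start with accepting vs non-accepting: {C,H} | {D,E,F}.
Refine {D,E,F} on symbol 1: members go to different blocks, giving {D,E} and {F}.
The partition is now stable with 3 blocks: {C,H} | {D,E} | {F}.

3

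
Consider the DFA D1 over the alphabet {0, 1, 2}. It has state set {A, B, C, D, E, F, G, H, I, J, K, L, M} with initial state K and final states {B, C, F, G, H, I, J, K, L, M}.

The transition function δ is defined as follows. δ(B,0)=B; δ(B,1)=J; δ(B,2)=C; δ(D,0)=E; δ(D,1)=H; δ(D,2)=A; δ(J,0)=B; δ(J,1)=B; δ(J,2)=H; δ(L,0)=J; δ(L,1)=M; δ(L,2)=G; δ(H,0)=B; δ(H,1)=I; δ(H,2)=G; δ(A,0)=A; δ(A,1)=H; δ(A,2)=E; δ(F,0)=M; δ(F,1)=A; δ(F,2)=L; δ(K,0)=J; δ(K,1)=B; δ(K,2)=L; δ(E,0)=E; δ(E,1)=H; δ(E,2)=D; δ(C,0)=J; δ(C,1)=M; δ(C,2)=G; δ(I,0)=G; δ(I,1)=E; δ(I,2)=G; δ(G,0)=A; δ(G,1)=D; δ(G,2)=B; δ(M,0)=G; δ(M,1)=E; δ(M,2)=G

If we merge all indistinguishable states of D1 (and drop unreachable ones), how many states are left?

States {F} cannot be reached from the start state, so discard them.
Initial partition by acceptance: {B,C,G,H,I,J,K,L,M} | {A,D,E}.
Split {B,C,G,H,I,J,K,L,M} by δ(·,0) → {B,C,H,I,J,K,L,M} and {G}.
On input 0, block {B,C,H,I,J,K,L,M} splits into {B,C,H,J,K,L} and {I,M}.
Refine {B,C,H,J,K,L} on symbol 1: members go to different blocks, giving {B,J,K} and {C,H,L}.
No further refinement is possible. Final partition (5 blocks): {B,J,K} | {A,D,E} | {G} | {I,M} | {C,H,L}.

5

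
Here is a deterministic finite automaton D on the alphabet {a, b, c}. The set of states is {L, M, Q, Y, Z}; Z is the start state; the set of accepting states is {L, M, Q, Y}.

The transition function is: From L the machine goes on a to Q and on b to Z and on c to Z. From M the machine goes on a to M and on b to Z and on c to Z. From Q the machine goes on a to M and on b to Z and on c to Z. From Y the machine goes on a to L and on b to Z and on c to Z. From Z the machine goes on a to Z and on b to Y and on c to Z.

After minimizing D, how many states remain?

2

P0 = {L,M,Q,Y} | {Z}.
No further refinement is possible. Final partition (2 blocks): {L,M,Q,Y} | {Z}.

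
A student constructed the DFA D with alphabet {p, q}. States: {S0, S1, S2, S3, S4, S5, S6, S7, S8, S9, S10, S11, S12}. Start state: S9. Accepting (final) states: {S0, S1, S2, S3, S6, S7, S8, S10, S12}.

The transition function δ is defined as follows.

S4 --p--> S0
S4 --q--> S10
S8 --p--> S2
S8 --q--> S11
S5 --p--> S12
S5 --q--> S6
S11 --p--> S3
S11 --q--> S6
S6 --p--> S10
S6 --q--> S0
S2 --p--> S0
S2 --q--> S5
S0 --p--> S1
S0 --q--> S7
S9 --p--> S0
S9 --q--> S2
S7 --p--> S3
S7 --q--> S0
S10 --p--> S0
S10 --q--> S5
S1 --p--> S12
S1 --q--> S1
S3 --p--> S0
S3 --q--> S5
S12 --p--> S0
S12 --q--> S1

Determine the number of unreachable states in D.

3

Starting at S9 and following transitions, the reachable set is {S0, S1, S2, S3, S5, S6, S7, S9, S10, S12}. That leaves S4, S8, S11 unreachable — 3 in total.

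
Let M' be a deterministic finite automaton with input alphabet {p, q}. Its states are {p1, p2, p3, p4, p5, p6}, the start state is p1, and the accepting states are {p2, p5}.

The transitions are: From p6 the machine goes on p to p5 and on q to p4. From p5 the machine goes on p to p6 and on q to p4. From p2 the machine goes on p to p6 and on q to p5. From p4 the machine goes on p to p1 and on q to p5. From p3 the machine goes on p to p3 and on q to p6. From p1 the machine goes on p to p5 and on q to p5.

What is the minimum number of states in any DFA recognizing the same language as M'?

Reachable states from the start: {p1,p4,p5,p6}. Unreachable: {p2,p3} — drop them.
Initial partition by acceptance: {p5} | {p1,p4,p6}.
Split {p1,p4,p6} by δ(·,p) → {p1,p6} and {p4}.
Refine {p1,p6} on symbol q: members go to different blocks, giving {p1} and {p6}.
Stable partition: {p5} | {p1} | {p4} | {p6} — 4 equivalence classes.

4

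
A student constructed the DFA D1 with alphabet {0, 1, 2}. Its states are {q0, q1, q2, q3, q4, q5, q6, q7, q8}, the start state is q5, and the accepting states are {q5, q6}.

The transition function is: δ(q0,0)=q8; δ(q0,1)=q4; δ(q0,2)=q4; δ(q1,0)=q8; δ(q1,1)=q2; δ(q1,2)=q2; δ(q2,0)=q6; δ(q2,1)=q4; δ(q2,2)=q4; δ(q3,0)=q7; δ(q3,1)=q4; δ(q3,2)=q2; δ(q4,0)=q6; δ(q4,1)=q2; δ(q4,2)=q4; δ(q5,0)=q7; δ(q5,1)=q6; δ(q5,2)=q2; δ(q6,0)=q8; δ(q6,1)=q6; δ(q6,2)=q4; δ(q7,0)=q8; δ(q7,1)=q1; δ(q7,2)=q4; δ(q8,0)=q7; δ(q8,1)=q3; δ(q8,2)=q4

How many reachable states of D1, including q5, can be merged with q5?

2

States {q0} cannot be reached from the start state, so discard them.
Start with accepting vs non-accepting: {q5,q6} | {q1,q2,q3,q4,q7,q8}.
On input 0, block {q1,q2,q3,q4,q7,q8} splits into {q1,q3,q7,q8} and {q2,q4}.
On input 1, block {q1,q3,q7,q8} splits into {q1,q3} and {q7,q8}.
No further refinement is possible. Final partition (4 blocks): {q5,q6} | {q1,q3} | {q2,q4} | {q7,q8}.
State q5 belongs to the block {q5,q6}, which has 2 states.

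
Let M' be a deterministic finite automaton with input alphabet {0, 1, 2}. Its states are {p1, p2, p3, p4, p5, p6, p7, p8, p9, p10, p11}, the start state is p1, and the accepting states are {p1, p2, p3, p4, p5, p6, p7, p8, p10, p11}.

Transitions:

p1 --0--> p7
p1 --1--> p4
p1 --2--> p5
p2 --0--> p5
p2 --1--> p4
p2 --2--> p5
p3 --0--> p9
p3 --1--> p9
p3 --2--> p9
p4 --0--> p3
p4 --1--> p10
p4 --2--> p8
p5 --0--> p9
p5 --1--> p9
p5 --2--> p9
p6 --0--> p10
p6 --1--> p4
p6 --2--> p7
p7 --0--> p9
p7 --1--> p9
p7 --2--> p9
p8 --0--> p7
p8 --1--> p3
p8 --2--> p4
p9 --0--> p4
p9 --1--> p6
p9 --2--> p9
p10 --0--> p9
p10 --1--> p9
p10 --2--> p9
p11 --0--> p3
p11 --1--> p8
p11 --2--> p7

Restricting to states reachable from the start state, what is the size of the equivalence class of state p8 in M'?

First remove the unreachable states {p2,p11}; 9 states remain.
Start with accepting vs non-accepting: {p1,p3,p4,p5,p6,p7,p8,p10} | {p9}.
Split {p1,p3,p4,p5,p6,p7,p8,p10} by δ(·,0) → {p1,p4,p6,p8} and {p3,p5,p7,p10}.
Refine {p1,p4,p6,p8} on symbol 1: members go to different blocks, giving {p1,p6} and {p4,p8}.
No further refinement is possible. Final partition (4 blocks): {p1,p6} | {p9} | {p3,p5,p7,p10} | {p4,p8}.
State p8 belongs to the block {p4,p8}, which has 2 states.

2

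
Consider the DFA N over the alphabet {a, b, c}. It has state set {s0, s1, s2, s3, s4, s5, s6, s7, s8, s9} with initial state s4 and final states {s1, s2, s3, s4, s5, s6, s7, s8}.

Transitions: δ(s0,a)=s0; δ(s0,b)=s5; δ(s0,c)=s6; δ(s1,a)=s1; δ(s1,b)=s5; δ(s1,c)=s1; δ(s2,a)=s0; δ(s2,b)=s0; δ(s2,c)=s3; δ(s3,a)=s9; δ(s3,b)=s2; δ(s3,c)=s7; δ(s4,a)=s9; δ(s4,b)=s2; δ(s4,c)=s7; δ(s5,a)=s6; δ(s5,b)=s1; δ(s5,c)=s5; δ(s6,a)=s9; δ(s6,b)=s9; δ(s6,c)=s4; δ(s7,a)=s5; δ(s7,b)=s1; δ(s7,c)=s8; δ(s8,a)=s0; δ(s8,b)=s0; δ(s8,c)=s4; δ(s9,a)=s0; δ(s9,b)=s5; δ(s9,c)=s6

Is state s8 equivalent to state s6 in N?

Start with accepting vs non-accepting: {s1,s2,s3,s4,s5,s6,s7,s8} | {s0,s9}.
Split {s1,s2,s3,s4,s5,s6,s7,s8} by δ(·,a) → {s2,s3,s4,s6,s8} and {s1,s5,s7}.
Refine {s2,s3,s4,s6,s8} on symbol b: members go to different blocks, giving {s2,s6,s8} and {s3,s4}.
Split {s1,s5,s7} by δ(·,a) → {s1,s7} and {s5}.
Refine {s1,s7} on symbol a: members go to different blocks, giving {s1} and {s7}.
Stable partition: {s2,s6,s8} | {s0,s9} | {s1} | {s3,s4} | {s5} | {s7} — 6 equivalence classes.
s8 and s6 lie in the same block of the stable partition, so they are equivalent — no string distinguishes them.

Yes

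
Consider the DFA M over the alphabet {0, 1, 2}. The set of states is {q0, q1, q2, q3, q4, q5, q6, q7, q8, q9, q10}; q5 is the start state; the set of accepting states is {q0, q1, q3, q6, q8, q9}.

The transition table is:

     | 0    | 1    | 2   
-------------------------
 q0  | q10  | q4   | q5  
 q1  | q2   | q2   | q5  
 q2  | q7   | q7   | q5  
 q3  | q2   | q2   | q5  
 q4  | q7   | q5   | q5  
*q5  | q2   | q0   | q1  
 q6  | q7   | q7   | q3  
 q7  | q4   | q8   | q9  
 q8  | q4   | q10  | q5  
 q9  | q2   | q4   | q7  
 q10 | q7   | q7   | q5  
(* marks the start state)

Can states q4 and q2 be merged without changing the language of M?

Yes

Reachable states from the start: {q0,q1,q2,q4,q5,q7,q8,q9,q10}. Unreachable: {q3,q6} — drop them.
Start with accepting vs non-accepting: {q0,q1,q8,q9} | {q2,q4,q5,q7,q10}.
Refine {q2,q4,q5,q7,q10} on symbol 1: members go to different blocks, giving {q2,q4,q10} and {q5,q7}.
Stable partition: {q0,q1,q8,q9} | {q2,q4,q10} | {q5,q7} — 3 equivalence classes.
q4 and q2 lie in the same block of the stable partition, so they are equivalent — no string distinguishes them.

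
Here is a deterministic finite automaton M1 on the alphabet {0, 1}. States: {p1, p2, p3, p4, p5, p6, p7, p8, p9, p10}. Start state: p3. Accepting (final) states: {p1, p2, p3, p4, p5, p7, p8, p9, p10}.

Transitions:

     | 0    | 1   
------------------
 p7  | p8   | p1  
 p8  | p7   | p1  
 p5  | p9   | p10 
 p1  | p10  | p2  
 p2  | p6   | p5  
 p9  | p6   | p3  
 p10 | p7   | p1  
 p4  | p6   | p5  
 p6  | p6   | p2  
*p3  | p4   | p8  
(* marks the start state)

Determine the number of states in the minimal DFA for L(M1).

Start with accepting vs non-accepting: {p1,p2,p3,p4,p5,p7,p8,p9,p10} | {p6}.
On input 0, block {p1,p2,p3,p4,p5,p7,p8,p9,p10} splits into {p1,p3,p5,p7,p8,p10} and {p2,p4,p9}.
On input 0, block {p1,p3,p5,p7,p8,p10} splits into {p1,p7,p8,p10} and {p3,p5}.
Split {p1,p7,p8,p10} by δ(·,1) → {p7,p8,p10} and {p1}.
The partition is now stable with 5 blocks: {p7,p8,p10} | {p6} | {p2,p4,p9} | {p3,p5} | {p1}.

5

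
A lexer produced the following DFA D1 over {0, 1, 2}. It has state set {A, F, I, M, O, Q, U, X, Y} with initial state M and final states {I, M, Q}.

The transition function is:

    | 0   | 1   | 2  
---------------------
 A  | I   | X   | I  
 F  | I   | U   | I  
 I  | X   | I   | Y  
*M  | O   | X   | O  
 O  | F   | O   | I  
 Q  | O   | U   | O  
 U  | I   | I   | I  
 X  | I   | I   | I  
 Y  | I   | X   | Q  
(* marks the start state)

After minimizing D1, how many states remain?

6

First remove the unreachable states {A}; 8 states remain.
Initial partition by acceptance: {I,M,Q} | {F,O,U,X,Y}.
On input 1, block {I,M,Q} splits into {M,Q} and {I}.
Refine {F,O,U,X,Y} on symbol 0: members go to different blocks, giving {F,U,X,Y} and {O}.
Refine {F,U,X,Y} on symbol 1: members go to different blocks, giving {U,X} and {F,Y}.
Split {F,Y} by δ(·,2) → {F} and {Y}.
Stable partition: {M,Q} | {U,X} | {I} | {O} | {F} | {Y} — 6 equivalence classes.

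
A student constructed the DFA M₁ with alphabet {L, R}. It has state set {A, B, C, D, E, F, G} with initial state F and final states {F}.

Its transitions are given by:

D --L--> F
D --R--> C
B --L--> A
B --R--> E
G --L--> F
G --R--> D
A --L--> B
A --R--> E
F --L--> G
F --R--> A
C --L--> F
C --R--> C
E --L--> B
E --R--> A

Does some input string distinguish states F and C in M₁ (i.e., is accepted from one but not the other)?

All states are reachable from the start state.
Initial partition by acceptance: {F} | {A,B,C,D,E,G}.
Split {A,B,C,D,E,G} by δ(·,L) → {A,B,E} and {C,D,G}.
The partition is now stable with 3 blocks: {F} | {A,B,E} | {C,D,G}.
F and C end up in different blocks, so they are distinguishable. For instance, the string 'ε' is accepted from only F.

Yes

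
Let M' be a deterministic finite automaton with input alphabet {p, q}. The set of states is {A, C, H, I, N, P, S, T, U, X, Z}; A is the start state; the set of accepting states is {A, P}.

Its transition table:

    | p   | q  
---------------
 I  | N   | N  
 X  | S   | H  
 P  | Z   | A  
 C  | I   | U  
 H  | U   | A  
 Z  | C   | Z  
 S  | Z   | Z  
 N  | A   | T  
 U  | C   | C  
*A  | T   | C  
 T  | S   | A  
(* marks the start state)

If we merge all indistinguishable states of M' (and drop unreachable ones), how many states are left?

8

States {H,P,X} cannot be reached from the start state, so discard them.
Start with accepting vs non-accepting: {A} | {C,I,N,S,T,U,Z}.
Refine {C,I,N,S,T,U,Z} on symbol p: members go to different blocks, giving {C,I,S,T,U,Z} and {N}.
Split {C,I,S,T,U,Z} by δ(·,p) → {C,S,T,U,Z} and {I}.
Split {C,S,T,U,Z} by δ(·,p) → {S,T,U,Z} and {C}.
On input p, block {S,T,U,Z} splits into {U,Z} and {S,T}.
Refine {U,Z} on symbol q: members go to different blocks, giving {Z} and {U}.
On input p, block {S,T} splits into {T} and {S}.
The partition is now stable with 8 blocks: {A} | {Z} | {N} | {I} | {C} | {T} | {U} | {S}.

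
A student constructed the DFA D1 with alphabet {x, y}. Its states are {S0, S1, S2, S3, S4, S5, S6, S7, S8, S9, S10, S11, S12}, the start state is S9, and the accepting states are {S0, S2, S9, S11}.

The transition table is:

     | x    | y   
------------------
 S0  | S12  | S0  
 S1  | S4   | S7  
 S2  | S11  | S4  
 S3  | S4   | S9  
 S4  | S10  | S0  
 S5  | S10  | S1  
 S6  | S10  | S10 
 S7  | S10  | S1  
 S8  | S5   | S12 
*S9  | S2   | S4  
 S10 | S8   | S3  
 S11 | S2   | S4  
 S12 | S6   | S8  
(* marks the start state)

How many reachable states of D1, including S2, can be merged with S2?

Every state is reachable, so we keep all 13.
Initial partition by acceptance: {S0,S2,S9,S11} | {S1,S3,S4,S5,S6,S7,S8,S10,S12}.
On input x, block {S0,S2,S9,S11} splits into {S2,S9,S11} and {S0}.
On input y, block {S1,S3,S4,S5,S6,S7,S8,S10,S12} splits into {S1,S5,S6,S7,S8,S10,S12} and {S3} and {S4}.
On input x, block {S1,S5,S6,S7,S8,S10,S12} splits into {S5,S6,S7,S8,S10,S12} and {S1}.
On input y, block {S5,S6,S7,S8,S10,S12} splits into {S6,S8,S12} and {S5,S7} and {S10}.
Refine {S6,S8,S12} on symbol x: members go to different blocks, giving {S6} and {S8} and {S12}.
The partition is now stable with 10 blocks: {S2,S9,S11} | {S6} | {S0} | {S3} | {S4} | {S1} | {S5,S7} | {S10} | {S8} | {S12}.
The equivalence class containing S2 is {S2,S9,S11}, of size 3.

3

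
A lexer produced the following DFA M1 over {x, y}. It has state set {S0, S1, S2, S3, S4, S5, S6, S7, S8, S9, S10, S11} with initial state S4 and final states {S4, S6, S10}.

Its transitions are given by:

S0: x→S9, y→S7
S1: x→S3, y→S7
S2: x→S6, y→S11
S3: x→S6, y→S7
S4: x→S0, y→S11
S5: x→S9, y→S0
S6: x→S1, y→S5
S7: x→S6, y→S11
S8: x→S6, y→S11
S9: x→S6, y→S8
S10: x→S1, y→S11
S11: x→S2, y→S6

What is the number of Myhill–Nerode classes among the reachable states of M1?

7

States {S10} cannot be reached from the start state, so discard them.
Initial partition by acceptance: {S4,S6} | {S0,S1,S2,S3,S5,S7,S8,S9,S11}.
On input x, block {S0,S1,S2,S3,S5,S7,S8,S9,S11} splits into {S2,S3,S7,S8,S9} and {S0,S1,S5,S11}.
Refine {S2,S3,S7,S8,S9} on symbol y: members go to different blocks, giving {S2,S7,S8} and {S3,S9}.
Refine {S0,S1,S5,S11} on symbol x: members go to different blocks, giving {S0,S1,S5} and {S11}.
On input y, block {S4,S6} splits into {S4} and {S6}.
On input y, block {S0,S1,S5} splits into {S0,S1} and {S5}.
The partition is now stable with 7 blocks: {S4} | {S2,S7,S8} | {S0,S1} | {S3,S9} | {S11} | {S6} | {S5}.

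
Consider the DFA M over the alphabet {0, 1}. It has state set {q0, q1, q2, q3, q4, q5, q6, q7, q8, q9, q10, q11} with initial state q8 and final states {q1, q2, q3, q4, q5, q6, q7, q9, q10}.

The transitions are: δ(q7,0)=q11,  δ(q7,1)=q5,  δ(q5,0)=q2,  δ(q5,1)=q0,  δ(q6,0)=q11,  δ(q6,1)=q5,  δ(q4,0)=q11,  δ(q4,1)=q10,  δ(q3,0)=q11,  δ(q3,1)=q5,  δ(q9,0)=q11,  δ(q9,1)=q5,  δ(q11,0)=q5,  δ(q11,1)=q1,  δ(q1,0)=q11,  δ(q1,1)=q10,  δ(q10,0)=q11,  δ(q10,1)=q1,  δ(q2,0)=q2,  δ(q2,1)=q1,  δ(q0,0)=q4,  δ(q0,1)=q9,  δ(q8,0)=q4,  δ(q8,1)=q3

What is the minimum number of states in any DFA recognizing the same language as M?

6

States {q6,q7} cannot be reached from the start state, so discard them.
Initial partition by acceptance: {q1,q2,q3,q4,q5,q9,q10} | {q0,q8,q11}.
Split {q1,q2,q3,q4,q5,q9,q10} by δ(·,0) → {q1,q3,q4,q9,q10} and {q2,q5}.
On input 1, block {q1,q3,q4,q9,q10} splits into {q1,q4,q10} and {q3,q9}.
On input 0, block {q0,q8,q11} splits into {q0,q8} and {q11}.
Refine {q2,q5} on symbol 1: members go to different blocks, giving {q2} and {q5}.
The partition is now stable with 6 blocks: {q1,q4,q10} | {q0,q8} | {q2} | {q3,q9} | {q11} | {q5}.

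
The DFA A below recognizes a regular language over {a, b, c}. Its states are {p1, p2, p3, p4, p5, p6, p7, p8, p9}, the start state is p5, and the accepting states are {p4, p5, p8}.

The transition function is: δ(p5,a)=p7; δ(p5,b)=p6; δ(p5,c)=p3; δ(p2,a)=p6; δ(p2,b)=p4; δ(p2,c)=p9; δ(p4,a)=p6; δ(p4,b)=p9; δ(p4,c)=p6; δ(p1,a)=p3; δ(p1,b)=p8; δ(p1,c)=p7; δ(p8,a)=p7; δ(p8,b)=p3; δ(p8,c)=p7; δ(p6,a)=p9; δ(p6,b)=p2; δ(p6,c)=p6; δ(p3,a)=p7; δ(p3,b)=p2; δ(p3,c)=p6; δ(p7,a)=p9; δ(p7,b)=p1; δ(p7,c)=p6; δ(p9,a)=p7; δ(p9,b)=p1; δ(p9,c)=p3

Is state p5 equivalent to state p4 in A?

P0 = {p4,p5,p8} | {p1,p2,p3,p6,p7,p9}.
Split {p1,p2,p3,p6,p7,p9} by δ(·,b) → {p3,p6,p7,p9} and {p1,p2}.
Stable partition: {p4,p5,p8} | {p3,p6,p7,p9} | {p1,p2} — 3 equivalence classes.
p5 and p4 lie in the same block of the stable partition, so they are equivalent — no string distinguishes them.

Yes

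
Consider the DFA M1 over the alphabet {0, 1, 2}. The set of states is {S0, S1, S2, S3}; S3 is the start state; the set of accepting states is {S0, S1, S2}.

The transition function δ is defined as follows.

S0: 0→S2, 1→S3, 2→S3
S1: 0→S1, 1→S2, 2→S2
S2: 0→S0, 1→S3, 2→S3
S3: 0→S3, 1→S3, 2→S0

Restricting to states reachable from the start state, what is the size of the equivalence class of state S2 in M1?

2

States {S1} cannot be reached from the start state, so discard them.
Initial partition by acceptance: {S0,S2} | {S3}.
No further refinement is possible. Final partition (2 blocks): {S0,S2} | {S3}.
State S2 belongs to the block {S0,S2}, which has 2 states.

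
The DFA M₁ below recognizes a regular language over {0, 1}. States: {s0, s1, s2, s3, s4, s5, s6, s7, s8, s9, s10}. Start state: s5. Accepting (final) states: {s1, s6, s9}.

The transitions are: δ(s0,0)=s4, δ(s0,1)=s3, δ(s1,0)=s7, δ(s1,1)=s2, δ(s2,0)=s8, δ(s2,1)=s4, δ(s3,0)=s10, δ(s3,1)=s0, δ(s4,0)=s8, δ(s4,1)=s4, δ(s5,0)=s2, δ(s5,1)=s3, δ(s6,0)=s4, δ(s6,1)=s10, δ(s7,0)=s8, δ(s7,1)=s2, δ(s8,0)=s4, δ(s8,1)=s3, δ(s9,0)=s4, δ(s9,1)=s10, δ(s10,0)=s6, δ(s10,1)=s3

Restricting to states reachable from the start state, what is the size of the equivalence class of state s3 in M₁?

Reachable states from the start: {s0,s2,s3,s4,s5,s6,s8,s10}. Unreachable: {s1,s7,s9} — drop them.
P0 = {s6} | {s0,s2,s3,s4,s5,s8,s10}.
Refine {s0,s2,s3,s4,s5,s8,s10} on symbol 0: members go to different blocks, giving {s0,s2,s3,s4,s5,s8} and {s10}.
Refine {s0,s2,s3,s4,s5,s8} on symbol 0: members go to different blocks, giving {s0,s2,s4,s5,s8} and {s3}.
On input 1, block {s0,s2,s4,s5,s8} splits into {s0,s5,s8} and {s2,s4}.
No further refinement is possible. Final partition (5 blocks): {s6} | {s0,s5,s8} | {s10} | {s3} | {s2,s4}.
State s3 belongs to the block {s3}, which has 1 states.

1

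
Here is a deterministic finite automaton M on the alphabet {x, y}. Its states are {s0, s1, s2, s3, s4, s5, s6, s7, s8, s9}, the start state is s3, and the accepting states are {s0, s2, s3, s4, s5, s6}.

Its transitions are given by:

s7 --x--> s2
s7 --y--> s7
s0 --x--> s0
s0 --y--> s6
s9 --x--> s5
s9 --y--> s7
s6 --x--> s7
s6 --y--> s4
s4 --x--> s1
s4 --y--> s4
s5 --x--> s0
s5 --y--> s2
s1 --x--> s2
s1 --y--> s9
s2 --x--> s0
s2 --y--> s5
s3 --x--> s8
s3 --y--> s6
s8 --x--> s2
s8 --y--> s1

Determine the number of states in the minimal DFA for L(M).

Start with accepting vs non-accepting: {s0,s2,s3,s4,s5,s6} | {s1,s7,s8,s9}.
On input x, block {s0,s2,s3,s4,s5,s6} splits into {s0,s2,s5} and {s3,s4,s6}.
On input y, block {s0,s2,s5} splits into {s2,s5} and {s0}.
No further refinement is possible. Final partition (4 blocks): {s2,s5} | {s1,s7,s8,s9} | {s3,s4,s6} | {s0}.

4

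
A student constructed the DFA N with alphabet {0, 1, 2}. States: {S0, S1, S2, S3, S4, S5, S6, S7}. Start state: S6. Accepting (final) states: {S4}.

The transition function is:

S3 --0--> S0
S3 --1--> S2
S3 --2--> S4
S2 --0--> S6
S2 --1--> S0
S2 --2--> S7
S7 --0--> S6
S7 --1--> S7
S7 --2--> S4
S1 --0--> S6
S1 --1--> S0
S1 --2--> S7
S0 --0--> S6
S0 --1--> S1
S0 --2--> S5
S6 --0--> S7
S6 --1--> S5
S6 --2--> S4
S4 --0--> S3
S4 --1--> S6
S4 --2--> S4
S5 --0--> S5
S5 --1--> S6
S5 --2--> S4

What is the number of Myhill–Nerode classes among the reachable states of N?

4

Every state is reachable, so we keep all 8.
Initial partition by acceptance: {S4} | {S0,S1,S2,S3,S5,S6,S7}.
Split {S0,S1,S2,S3,S5,S6,S7} by δ(·,2) → {S3,S5,S6,S7} and {S0,S1,S2}.
Refine {S3,S5,S6,S7} on symbol 0: members go to different blocks, giving {S5,S6,S7} and {S3}.
The partition is now stable with 4 blocks: {S4} | {S5,S6,S7} | {S0,S1,S2} | {S3}.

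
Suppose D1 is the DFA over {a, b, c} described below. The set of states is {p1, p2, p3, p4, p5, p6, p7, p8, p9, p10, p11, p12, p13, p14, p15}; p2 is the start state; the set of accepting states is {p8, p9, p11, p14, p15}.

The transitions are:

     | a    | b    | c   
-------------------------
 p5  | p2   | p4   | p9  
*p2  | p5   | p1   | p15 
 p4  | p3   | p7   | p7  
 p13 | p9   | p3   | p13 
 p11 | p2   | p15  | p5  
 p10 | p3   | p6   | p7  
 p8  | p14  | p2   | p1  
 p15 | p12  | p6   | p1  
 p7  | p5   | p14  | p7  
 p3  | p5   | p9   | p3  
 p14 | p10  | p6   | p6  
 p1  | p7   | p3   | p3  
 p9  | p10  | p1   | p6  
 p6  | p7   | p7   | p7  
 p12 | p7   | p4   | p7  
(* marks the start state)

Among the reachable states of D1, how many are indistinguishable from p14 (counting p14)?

3

States {p8,p11,p13} cannot be reached from the start state, so discard them.
Initial partition by acceptance: {p9,p14,p15} | {p1,p2,p3,p4,p5,p6,p7,p10,p12}.
Split {p1,p2,p3,p4,p5,p6,p7,p10,p12} by δ(·,b) → {p1,p2,p4,p5,p6,p10,p12} and {p3,p7}.
Refine {p1,p2,p4,p5,p6,p10,p12} on symbol a: members go to different blocks, giving {p1,p4,p6,p10,p12} and {p2,p5}.
Refine {p1,p4,p6,p10,p12} on symbol b: members go to different blocks, giving {p1,p4,p6} and {p10,p12}.
Stable partition: {p9,p14,p15} | {p1,p4,p6} | {p3,p7} | {p2,p5} | {p10,p12} — 5 equivalence classes.
The equivalence class containing p14 is {p9,p14,p15}, of size 3.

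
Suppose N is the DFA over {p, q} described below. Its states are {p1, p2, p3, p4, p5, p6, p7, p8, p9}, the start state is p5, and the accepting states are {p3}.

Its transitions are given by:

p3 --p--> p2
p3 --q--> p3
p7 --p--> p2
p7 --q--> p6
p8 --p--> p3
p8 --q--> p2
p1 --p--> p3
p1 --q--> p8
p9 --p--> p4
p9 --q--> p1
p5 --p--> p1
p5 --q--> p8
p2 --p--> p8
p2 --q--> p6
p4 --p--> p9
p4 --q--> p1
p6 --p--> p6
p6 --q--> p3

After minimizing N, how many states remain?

States {p4,p7,p9} cannot be reached from the start state, so discard them.
Initial partition by acceptance: {p3} | {p1,p2,p5,p6,p8}.
On input p, block {p1,p2,p5,p6,p8} splits into {p2,p5,p6} and {p1,p8}.
Refine {p2,p5,p6} on symbol p: members go to different blocks, giving {p2,p5} and {p6}.
Refine {p2,p5} on symbol q: members go to different blocks, giving {p2} and {p5}.
Refine {p1,p8} on symbol q: members go to different blocks, giving {p1} and {p8}.
The partition is now stable with 6 blocks: {p3} | {p2} | {p1} | {p6} | {p5} | {p8}.

6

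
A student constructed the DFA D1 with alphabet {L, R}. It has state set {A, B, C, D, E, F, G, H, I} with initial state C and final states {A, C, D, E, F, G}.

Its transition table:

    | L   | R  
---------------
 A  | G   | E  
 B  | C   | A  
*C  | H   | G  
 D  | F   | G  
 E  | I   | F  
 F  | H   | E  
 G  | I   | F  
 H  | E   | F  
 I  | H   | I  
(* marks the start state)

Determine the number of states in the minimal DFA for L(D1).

Reachable states from the start: {C,E,F,G,H,I}. Unreachable: {A,B,D} — drop them.
Initial partition by acceptance: {C,E,F,G} | {H,I}.
Refine {H,I} on symbol L: members go to different blocks, giving {H} and {I}.
On input L, block {C,E,F,G} splits into {C,F} and {E,G}.
No further refinement is possible. Final partition (4 blocks): {C,F} | {H} | {I} | {E,G}.

4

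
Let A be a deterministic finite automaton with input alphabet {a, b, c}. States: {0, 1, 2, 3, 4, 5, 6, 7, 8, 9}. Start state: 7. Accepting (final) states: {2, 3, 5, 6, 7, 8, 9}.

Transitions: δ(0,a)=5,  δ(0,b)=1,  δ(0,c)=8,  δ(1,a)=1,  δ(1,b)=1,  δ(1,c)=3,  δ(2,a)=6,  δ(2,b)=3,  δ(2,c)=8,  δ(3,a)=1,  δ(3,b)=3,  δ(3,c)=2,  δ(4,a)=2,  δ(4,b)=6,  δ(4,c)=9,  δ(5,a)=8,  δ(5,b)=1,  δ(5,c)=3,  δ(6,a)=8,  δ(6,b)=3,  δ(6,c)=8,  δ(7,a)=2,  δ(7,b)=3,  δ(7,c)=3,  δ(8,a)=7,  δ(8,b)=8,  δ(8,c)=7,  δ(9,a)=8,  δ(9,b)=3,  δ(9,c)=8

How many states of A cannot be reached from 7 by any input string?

No path from 7 leads to 0, 4, 5, 9; the other 6 states are all reachable.

4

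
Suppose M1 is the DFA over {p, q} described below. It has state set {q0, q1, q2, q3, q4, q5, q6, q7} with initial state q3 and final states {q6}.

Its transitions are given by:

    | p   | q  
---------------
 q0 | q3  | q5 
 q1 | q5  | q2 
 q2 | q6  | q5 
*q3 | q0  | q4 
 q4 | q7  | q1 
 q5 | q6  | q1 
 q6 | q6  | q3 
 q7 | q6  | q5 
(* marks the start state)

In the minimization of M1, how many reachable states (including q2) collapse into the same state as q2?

P0 = {q6} | {q0,q1,q2,q3,q4,q5,q7}.
Split {q0,q1,q2,q3,q4,q5,q7} by δ(·,p) → {q0,q1,q3,q4} and {q2,q5,q7}.
Split {q0,q1,q3,q4} by δ(·,p) → {q0,q3} and {q1,q4}.
Refine {q0,q3} on symbol q: members go to different blocks, giving {q0} and {q3}.
On input q, block {q2,q5,q7} splits into {q2,q7} and {q5}.
Split {q1,q4} by δ(·,p) → {q1} and {q4}.
The partition is now stable with 7 blocks: {q6} | {q0} | {q2,q7} | {q1} | {q3} | {q5} | {q4}.
State q2 belongs to the block {q2,q7}, which has 2 states.

2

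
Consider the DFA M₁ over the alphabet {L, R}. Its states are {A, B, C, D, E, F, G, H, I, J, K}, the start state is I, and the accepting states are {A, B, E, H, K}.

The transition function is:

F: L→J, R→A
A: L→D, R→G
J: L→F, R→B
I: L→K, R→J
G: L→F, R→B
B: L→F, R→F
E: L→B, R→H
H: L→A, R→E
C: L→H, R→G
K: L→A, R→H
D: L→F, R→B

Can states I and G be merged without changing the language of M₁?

States {C} cannot be reached from the start state, so discard them.
Initial partition by acceptance: {A,B,E,H,K} | {D,F,G,I,J}.
Refine {A,B,E,H,K} on symbol L: members go to different blocks, giving {E,H,K} and {A,B}.
Refine {D,F,G,I,J} on symbol L: members go to different blocks, giving {D,F,G,J} and {I}.
The partition is now stable with 4 blocks: {E,H,K} | {D,F,G,J} | {A,B} | {I}.
I and G end up in different blocks, so they are distinguishable. For instance, the string 'L' is accepted from only I.

No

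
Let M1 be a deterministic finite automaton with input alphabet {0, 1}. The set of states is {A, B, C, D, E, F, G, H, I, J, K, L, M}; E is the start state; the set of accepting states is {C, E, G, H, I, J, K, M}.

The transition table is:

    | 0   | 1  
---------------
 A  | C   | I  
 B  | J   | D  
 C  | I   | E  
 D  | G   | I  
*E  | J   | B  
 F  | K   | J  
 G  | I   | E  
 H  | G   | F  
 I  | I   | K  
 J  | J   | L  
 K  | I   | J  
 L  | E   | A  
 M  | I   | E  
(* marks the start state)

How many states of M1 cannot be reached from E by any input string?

No path from E leads to F, H, M; the other 10 states are all reachable.

3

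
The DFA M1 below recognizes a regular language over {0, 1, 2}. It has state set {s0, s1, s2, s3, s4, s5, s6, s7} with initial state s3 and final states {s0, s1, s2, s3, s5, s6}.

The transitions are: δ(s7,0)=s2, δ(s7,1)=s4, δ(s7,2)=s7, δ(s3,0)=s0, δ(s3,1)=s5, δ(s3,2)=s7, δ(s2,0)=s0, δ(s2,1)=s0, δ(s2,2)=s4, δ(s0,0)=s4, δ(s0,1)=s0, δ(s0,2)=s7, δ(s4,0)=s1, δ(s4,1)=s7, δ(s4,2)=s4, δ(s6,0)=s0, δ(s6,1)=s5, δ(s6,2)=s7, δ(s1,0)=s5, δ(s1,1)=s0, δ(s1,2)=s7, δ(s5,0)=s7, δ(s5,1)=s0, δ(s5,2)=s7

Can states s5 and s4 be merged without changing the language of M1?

No

Reachable states from the start: {s0,s1,s2,s3,s4,s5,s7}. Unreachable: {s6} — drop them.
Start with accepting vs non-accepting: {s0,s1,s2,s3,s5} | {s4,s7}.
On input 0, block {s0,s1,s2,s3,s5} splits into {s1,s2,s3} and {s0,s5}.
Stable partition: {s1,s2,s3} | {s4,s7} | {s0,s5} — 3 equivalence classes.
s5 and s4 end up in different blocks, so they are distinguishable. For instance, the string 'ε' is accepted from only s5.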